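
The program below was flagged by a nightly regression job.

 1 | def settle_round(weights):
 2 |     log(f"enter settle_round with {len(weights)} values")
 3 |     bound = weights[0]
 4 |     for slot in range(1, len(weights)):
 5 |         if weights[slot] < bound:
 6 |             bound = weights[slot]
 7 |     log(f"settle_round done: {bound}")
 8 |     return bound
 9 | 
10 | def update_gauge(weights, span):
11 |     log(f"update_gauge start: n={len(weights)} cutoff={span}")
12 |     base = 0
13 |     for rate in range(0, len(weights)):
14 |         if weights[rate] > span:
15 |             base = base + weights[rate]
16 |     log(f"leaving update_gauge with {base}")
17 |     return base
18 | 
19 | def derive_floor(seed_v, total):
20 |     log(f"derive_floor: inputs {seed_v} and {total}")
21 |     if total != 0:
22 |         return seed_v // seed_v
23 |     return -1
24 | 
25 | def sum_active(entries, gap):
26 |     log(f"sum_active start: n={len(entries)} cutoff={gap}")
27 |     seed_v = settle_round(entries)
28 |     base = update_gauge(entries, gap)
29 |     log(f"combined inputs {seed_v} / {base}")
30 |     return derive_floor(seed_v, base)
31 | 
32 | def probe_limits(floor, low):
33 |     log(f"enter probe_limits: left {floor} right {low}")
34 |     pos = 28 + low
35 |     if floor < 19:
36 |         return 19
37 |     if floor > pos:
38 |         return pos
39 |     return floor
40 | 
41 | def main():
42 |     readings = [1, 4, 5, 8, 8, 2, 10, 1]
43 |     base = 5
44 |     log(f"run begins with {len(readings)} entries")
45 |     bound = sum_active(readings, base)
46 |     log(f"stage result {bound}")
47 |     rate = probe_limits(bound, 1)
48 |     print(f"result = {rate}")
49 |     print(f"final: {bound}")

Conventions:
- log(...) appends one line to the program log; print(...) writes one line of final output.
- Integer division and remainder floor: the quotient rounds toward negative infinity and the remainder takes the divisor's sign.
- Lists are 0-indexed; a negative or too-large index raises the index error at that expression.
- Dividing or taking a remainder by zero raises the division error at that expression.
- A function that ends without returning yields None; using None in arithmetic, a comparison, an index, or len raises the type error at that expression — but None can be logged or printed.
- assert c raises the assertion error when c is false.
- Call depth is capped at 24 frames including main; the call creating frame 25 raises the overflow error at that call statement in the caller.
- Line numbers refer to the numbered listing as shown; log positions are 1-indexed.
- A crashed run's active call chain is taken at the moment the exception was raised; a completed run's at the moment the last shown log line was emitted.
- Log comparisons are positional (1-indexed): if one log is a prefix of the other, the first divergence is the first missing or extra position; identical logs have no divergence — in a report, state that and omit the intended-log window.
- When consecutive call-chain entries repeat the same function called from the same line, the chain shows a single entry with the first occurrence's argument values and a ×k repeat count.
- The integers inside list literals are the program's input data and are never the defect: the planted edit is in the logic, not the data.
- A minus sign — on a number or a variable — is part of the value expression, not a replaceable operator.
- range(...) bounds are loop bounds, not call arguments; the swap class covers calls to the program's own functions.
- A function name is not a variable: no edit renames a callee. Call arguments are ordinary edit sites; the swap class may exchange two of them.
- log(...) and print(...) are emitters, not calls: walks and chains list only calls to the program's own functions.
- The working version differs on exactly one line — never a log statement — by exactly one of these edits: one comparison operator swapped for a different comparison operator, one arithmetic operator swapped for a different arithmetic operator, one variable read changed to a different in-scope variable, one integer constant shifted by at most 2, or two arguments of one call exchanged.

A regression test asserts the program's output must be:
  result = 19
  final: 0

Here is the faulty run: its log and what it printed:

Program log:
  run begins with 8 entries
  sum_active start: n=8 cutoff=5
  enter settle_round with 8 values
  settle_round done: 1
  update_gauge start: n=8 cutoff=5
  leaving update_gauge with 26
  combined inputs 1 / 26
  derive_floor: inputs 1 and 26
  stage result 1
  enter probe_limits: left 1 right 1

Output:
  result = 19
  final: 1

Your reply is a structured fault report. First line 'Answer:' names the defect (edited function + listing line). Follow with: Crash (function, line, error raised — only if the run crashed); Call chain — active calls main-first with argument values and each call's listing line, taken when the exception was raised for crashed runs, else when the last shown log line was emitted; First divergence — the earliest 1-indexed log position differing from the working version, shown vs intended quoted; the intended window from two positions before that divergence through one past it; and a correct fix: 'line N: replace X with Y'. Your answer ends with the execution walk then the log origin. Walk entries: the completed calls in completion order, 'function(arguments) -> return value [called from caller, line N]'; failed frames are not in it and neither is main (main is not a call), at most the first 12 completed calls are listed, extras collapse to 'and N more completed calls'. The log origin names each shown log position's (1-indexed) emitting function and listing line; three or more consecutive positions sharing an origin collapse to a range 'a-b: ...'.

Answer: the defect is in derive_floor at line 22.
Core observation: Position 9 is the first bad log line: 'stage result 1' should read 'stage result 0'.
Call chain: main -> probe_limits(1, 1) (called at line 47).
First divergence: position 9 — shown 'stage result 1', intended 'stage result 0'.
Intended log window:
  7: combined inputs 1 / 26
  8: derive_floor: inputs 1 and 26
  9: stage result 0
  10: enter probe_limits: left 0 right 1
Execution walk:
  settle_round([1, 4, 5, 8, 8, 2, 10, 1]) -> 1  [called from sum_active, line 27]
  update_gauge([1, 4, 5, 8, 8, 2, 10, 1], 5) -> 26  [called from sum_active, line 28]
  derive_floor(1, 26) -> 1  [called from sum_active, line 30]
  sum_active([1, 4, 5, 8, 8, 2, 10, 1], 5) -> 1  [called from main, line 45]
  probe_limits(1, 1) -> 19  [called from main, line 47]
Origin of each log line:
  1: emitted by main (line 44)
  2: emitted by sum_active (line 26)
  3: emitted by settle_round (line 2)
  4: emitted by settle_round (line 7)
  5: emitted by update_gauge (line 11)
  6: emitted by update_gauge (line 16)
  7: emitted by sum_active (line 29)
  8: emitted by derive_floor (line 20)
  9: emitted by main (line 46)
  10: emitted by probe_limits (line 33)
A correct fix: line 22: replace `seed_v // seed_v` with `seed_v // total`.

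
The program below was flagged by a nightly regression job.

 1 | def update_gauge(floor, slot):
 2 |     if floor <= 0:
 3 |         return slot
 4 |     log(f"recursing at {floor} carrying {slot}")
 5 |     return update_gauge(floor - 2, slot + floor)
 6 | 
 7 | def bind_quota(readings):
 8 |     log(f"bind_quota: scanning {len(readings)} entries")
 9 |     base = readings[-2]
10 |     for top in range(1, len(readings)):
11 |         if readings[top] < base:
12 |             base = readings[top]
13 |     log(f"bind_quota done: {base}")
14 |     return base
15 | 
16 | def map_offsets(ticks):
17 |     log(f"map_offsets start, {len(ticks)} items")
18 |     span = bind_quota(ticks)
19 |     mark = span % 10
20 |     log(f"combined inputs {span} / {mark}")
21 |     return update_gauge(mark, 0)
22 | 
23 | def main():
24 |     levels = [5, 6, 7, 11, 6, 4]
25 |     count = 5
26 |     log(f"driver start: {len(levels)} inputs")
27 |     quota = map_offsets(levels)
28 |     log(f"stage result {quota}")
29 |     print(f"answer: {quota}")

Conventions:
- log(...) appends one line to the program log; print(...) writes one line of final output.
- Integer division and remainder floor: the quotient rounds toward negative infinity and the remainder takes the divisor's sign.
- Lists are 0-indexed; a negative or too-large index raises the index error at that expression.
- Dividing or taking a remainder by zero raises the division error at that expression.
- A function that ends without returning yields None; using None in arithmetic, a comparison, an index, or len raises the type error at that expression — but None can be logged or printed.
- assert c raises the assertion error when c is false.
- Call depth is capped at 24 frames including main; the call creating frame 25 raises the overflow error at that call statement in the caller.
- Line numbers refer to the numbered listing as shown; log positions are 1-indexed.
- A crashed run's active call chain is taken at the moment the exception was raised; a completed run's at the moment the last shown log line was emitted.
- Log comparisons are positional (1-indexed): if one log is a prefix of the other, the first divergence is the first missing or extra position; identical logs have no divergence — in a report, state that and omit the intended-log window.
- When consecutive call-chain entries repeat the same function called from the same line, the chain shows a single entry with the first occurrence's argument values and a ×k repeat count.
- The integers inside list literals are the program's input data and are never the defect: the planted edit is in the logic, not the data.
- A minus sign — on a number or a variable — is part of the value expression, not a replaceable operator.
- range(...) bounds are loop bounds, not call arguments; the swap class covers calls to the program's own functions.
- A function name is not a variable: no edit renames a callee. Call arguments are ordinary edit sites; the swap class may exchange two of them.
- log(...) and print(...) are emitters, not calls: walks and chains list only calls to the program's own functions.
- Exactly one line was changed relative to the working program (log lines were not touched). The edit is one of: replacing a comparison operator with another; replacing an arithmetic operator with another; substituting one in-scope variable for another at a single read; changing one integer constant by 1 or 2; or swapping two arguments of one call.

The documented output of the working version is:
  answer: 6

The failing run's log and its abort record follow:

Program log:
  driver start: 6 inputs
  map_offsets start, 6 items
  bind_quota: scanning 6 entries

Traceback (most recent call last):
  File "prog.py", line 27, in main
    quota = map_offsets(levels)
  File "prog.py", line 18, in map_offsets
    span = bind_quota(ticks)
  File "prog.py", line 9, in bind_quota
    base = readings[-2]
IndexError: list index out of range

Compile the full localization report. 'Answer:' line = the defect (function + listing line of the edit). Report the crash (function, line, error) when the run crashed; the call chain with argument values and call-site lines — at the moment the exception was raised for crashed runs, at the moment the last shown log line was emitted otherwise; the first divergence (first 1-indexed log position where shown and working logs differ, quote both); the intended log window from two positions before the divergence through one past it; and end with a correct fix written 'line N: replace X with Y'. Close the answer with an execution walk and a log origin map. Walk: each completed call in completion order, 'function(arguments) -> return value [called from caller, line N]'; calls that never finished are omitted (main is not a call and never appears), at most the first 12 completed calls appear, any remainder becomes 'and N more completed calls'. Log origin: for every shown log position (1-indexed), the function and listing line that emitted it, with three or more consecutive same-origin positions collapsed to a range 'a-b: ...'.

Answer: the defect is in bind_quota at line 9.
Key observation: A complete run would log 'bind_quota done: 4' next, but this one stopped at 3 lines.
Crash: bind_quota, line 9, IndexError.
Call chain: main -> map_offsets([5, 6, 7, 11, 6, 4]) (called at line 27) -> bind_quota([5, 6, 7, 11, 6, 4]) (called at line 18).
First divergence: position 4; the shown log stops at 3 lines while the working version next logs 'bind_quota done: 4'.
Intended log window:
  2: map_offsets start, 6 items
  3: bind_quota: scanning 6 entries
  4: bind_quota done: 4
  5: combined inputs 4 / 4
Execution walk:
  (no call completed)
Log line origins:
  1: logged in main at line 26
  2: logged in map_offsets at line 17
  3: logged in bind_quota at line 8
A correct fix: line 9: replace `-2` with `0`.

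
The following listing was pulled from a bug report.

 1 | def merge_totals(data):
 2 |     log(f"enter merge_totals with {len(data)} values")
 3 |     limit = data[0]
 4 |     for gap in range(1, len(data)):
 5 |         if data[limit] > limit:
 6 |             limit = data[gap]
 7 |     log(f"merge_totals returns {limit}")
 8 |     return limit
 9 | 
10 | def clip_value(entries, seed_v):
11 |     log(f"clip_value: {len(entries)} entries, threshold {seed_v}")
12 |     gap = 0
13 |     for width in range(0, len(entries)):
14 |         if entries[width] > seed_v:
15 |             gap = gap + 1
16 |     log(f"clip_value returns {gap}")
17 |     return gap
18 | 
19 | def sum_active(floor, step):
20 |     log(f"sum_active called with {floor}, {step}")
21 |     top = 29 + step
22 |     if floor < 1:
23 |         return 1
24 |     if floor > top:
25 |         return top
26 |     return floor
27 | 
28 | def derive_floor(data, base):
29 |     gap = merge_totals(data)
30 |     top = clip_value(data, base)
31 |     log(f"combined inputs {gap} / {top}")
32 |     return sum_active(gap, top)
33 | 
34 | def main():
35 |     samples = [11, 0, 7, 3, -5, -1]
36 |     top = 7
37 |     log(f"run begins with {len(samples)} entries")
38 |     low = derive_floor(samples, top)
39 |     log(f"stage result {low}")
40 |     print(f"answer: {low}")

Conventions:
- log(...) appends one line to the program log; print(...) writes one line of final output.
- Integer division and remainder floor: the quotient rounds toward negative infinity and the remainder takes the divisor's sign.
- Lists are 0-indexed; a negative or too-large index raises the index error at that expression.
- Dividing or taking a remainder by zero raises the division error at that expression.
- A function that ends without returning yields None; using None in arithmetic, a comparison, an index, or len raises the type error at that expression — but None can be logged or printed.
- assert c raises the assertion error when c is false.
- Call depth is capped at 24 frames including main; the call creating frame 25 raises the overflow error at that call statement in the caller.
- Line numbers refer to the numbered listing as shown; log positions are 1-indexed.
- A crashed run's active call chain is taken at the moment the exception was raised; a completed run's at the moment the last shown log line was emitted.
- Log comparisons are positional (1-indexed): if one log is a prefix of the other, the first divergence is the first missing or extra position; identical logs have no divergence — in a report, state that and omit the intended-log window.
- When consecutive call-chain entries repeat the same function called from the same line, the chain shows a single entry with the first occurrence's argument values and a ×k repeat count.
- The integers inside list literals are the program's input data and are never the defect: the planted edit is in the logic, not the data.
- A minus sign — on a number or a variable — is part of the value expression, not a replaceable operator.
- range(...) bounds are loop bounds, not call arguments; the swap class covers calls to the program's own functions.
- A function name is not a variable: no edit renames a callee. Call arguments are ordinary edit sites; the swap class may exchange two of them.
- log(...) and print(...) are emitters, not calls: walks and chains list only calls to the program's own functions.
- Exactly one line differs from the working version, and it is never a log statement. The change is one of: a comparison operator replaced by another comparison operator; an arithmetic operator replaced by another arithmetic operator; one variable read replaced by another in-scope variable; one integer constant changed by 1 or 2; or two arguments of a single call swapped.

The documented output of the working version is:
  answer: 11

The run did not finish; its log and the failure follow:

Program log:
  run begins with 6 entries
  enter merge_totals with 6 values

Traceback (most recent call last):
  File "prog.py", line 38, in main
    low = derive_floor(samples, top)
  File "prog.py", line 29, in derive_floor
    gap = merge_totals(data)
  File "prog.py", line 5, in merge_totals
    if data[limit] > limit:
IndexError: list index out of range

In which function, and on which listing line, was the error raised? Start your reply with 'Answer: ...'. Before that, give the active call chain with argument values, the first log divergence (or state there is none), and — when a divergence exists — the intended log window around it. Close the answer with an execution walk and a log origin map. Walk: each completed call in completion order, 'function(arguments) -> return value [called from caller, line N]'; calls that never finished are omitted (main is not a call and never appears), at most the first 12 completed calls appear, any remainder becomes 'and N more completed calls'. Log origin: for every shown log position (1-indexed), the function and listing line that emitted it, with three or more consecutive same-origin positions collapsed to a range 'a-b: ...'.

Answer: the error was raised in merge_totals, line 5.
The tell: The shown log is a 2-line prefix of the intended one, whose next entry is 'merge_totals returns 11'.
Call chain: main -> derive_floor([11, 0, 7, 3, -5, -1], 7) (called at line 38) -> merge_totals([11, 0, 7, 3, -5, -1]) (called at line 29).
First divergence: position 3; the shown log stops at 2 lines while the working version next logs 'merge_totals returns 11'.
Intended log window:
  1: run begins with 6 entries
  2: enter merge_totals with 6 values
  3: merge_totals returns 11
  4: clip_value: 6 entries, threshold 7
Execution walk:
  (no call completed)
Origin of each log line:
  1: logged in main at line 37
  2: logged in merge_totals at line 2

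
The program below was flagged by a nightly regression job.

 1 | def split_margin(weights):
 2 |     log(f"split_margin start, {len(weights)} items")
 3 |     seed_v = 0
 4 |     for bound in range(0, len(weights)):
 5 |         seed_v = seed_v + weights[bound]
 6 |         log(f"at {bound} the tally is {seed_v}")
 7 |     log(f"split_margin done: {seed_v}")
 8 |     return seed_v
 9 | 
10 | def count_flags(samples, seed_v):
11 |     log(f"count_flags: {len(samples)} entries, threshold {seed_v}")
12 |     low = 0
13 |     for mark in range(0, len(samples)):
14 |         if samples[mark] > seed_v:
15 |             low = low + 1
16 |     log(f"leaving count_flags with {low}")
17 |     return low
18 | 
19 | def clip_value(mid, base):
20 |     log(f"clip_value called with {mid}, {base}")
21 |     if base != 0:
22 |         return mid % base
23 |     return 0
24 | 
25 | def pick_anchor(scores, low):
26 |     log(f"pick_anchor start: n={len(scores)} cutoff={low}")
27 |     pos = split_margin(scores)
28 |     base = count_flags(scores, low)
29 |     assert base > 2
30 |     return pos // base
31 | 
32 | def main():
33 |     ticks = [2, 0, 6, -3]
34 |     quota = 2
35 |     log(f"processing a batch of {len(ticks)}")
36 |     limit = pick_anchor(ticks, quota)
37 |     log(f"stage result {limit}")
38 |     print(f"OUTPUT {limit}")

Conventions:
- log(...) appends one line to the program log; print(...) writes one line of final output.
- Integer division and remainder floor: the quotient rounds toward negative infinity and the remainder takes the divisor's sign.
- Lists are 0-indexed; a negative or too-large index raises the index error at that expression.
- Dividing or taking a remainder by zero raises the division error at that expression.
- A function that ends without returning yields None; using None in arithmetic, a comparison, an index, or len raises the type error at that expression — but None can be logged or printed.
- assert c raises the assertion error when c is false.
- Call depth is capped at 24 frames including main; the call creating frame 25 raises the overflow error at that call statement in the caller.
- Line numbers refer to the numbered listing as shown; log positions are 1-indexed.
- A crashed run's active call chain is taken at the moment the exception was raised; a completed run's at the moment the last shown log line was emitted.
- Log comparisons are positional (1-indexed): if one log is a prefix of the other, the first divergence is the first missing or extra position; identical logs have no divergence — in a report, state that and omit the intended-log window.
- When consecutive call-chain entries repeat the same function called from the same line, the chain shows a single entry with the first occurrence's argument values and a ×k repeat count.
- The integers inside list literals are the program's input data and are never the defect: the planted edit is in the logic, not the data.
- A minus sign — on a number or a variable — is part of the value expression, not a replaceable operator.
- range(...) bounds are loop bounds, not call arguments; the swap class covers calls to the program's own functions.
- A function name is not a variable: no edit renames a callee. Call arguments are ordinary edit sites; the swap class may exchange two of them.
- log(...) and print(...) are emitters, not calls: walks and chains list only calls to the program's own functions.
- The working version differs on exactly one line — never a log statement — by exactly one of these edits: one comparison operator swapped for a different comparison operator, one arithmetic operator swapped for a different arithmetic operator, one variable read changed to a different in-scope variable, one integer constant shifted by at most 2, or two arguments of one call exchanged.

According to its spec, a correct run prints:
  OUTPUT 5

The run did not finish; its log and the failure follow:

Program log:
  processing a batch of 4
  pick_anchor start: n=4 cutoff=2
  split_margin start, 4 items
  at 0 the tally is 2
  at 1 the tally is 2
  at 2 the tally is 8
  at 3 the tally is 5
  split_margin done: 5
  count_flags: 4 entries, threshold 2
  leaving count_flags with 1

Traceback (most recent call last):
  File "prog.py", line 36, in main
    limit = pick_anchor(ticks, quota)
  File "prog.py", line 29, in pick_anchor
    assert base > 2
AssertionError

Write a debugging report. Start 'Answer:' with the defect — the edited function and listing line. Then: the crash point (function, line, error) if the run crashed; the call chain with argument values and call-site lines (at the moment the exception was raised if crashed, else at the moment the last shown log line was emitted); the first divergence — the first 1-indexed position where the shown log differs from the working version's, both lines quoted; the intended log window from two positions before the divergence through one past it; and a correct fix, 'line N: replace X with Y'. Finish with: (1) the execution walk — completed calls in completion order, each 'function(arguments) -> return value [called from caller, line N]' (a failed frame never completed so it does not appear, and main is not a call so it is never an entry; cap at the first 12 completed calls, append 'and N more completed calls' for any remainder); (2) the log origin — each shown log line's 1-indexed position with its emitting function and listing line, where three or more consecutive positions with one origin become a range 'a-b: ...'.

Answer: the defect is in pick_anchor at line 29.
Core observation: The log ends early — 10 lines, where the working version next logs 'stage result 5'.
Crash: pick_anchor, line 29, AssertionError.
Call chain: main -> pick_anchor([2, 0, 6, -3], 2) (called at line 36).
First divergence: position 11 — the faulty run's log ends after 10 lines; the working version continues with 'stage result 5'.
Intended log window:
  9: count_flags: 4 entries, threshold 2
  10: leaving count_flags with 1
  11: stage result 5
Execution walk:
  split_margin([2, 0, 6, -3]) -> 5  [called from pick_anchor, line 27]
  count_flags([2, 0, 6, -3], 2) -> 1  [called from pick_anchor, line 28]
Origin of each log line:
  1: from main, line 35
  2: from pick_anchor, line 26
  3: from split_margin, line 2
  4-7: from split_margin, line 6
  8: from split_margin, line 7
  9: from count_flags, line 11
  10: from count_flags, line 16
A correct fix: line 29: replace `2` with `0`.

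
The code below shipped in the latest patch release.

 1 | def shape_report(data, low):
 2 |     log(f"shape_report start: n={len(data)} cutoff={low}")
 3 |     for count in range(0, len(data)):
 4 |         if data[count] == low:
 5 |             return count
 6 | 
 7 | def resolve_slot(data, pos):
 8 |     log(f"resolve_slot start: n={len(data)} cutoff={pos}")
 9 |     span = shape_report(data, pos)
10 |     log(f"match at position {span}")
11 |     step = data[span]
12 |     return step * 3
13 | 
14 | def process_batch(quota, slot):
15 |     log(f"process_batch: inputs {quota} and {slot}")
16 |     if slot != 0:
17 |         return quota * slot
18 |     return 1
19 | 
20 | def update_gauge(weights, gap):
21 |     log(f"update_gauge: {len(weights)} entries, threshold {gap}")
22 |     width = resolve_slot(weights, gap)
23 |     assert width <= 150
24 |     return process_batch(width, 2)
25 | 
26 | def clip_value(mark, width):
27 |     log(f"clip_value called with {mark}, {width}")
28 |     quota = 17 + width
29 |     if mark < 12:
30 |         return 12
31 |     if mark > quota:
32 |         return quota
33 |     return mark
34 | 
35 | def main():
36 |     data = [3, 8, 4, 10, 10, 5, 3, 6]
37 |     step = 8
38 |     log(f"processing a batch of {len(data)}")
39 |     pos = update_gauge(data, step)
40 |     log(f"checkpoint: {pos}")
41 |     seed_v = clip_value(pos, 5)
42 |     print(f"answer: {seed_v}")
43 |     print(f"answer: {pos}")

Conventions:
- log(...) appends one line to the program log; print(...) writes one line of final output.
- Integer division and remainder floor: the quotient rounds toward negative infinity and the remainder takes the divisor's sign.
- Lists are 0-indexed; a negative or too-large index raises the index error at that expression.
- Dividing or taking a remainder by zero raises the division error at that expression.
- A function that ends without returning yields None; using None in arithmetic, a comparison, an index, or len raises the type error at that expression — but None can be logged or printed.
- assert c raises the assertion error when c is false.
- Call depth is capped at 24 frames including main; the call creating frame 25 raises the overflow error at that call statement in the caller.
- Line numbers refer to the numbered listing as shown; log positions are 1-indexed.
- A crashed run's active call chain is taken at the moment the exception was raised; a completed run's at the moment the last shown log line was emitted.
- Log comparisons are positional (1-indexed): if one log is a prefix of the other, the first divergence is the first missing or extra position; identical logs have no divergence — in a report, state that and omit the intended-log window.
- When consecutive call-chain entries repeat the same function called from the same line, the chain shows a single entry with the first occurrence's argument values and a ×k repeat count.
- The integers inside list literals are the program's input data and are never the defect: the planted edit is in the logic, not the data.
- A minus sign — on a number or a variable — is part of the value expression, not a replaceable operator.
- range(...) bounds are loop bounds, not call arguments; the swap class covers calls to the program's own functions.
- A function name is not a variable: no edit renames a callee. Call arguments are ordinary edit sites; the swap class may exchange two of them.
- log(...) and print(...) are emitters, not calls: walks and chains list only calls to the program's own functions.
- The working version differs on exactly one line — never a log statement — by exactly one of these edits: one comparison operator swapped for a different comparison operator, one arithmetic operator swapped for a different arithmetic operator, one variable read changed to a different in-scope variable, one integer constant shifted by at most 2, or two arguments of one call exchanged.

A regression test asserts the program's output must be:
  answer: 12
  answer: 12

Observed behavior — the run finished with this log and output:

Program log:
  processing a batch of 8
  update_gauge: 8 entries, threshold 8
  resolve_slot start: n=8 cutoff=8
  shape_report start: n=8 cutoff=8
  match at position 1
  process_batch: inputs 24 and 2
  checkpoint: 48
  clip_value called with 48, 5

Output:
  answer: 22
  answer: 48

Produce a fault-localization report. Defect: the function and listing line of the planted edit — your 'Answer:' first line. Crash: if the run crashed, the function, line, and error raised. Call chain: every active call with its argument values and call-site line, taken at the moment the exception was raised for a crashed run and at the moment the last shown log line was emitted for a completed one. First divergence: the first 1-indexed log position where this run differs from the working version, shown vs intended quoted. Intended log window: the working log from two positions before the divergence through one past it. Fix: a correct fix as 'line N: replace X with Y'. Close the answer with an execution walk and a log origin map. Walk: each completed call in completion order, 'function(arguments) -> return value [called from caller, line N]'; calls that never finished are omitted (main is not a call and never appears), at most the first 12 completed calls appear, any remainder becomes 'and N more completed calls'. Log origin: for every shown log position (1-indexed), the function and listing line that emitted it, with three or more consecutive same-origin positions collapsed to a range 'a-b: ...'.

Answer: the defect is in process_batch at line 17.
Key observation: At log position 7 the runs split — shown 'checkpoint: 48', but the working version logs 'checkpoint: 12'.
Call chain: main -> clip_value(48, 5) (called at line 41).
First divergence: at position 7 the run shows 'checkpoint: 48' where the working version logs 'checkpoint: 12'.
Intended log window:
  5: match at position 1
  6: process_batch: inputs 24 and 2
  7: checkpoint: 12
  8: clip_value called with 12, 5
Execution walk:
  shape_report([3, 8, 4, 10, 10, 5, 3, 6], 8) -> 1  [called from resolve_slot, line 9]
  resolve_slot([3, 8, 4, 10, 10, 5, 3, 6], 8) -> 24  [called from update_gauge, line 22]
  process_batch(24, 2) -> 48  [called from update_gauge, line 24]
  update_gauge([3, 8, 4, 10, 10, 5, 3, 6], 8) -> 48  [called from main, line 39]
  clip_value(48, 5) -> 22  [called from main, line 41]
Origin of each log line:
  1: from main, line 38
  2: from update_gauge, line 21
  3: from resolve_slot, line 8
  4: from shape_report, line 2
  5: from resolve_slot, line 10
  6: from process_batch, line 15
  7: from main, line 40
  8: from clip_value, line 27
A correct fix: line 17: replace `*` with `//`.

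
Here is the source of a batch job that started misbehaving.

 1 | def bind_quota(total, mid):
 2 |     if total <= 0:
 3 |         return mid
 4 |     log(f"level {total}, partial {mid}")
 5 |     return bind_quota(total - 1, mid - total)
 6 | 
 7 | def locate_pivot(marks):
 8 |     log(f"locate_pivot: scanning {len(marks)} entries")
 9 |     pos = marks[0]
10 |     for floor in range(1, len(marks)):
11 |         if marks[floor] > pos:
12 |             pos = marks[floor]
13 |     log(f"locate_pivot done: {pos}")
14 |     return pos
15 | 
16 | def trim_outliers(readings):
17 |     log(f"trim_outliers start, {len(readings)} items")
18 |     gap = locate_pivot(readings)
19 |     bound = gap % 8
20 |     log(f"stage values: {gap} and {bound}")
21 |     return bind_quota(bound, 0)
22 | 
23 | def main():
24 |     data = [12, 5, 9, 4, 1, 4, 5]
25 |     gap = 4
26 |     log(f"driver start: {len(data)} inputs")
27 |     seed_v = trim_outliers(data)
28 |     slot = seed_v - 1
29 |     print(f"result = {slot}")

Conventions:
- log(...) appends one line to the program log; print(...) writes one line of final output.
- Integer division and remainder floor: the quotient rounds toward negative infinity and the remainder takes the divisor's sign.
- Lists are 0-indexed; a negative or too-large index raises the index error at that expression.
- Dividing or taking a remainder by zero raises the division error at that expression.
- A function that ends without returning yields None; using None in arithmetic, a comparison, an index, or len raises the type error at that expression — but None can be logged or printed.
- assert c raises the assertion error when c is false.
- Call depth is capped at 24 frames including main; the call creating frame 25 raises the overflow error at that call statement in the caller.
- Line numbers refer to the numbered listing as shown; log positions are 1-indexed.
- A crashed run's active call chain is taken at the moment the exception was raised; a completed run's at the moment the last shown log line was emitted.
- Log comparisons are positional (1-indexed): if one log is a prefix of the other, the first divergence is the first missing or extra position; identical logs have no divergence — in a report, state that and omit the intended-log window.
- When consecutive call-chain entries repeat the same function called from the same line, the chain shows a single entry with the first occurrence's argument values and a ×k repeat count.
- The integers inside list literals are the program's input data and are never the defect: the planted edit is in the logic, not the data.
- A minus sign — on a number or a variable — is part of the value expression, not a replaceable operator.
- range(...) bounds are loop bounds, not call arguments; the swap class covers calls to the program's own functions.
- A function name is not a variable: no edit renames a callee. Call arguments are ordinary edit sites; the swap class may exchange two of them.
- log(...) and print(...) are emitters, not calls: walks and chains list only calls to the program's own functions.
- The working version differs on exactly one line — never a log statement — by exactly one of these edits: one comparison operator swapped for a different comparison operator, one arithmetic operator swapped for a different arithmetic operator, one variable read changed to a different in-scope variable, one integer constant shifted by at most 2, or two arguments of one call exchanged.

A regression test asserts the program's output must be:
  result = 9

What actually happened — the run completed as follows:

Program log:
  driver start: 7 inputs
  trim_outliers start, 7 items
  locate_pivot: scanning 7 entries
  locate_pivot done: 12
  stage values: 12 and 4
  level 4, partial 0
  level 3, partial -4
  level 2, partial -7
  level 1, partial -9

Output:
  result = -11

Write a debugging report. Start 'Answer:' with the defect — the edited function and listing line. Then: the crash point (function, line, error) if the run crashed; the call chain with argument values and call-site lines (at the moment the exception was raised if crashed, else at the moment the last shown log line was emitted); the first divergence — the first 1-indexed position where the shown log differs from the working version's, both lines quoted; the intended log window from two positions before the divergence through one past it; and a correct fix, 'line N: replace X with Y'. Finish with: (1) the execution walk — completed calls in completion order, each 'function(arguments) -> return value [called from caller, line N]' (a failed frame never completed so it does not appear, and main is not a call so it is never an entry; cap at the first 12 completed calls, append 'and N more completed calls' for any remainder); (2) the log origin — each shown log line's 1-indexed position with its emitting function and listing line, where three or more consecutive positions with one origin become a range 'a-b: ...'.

Answer: the defect is in bind_quota at line 5.
Key observation: The log first diverges at position 7: the faulty run prints 'level 3, partial -4' where the working version prints 'level 3, partial 4'.
Call chain: main -> trim_outliers([12, 5, 9, 4, 1, 4, 5]) (called at line 27) -> bind_quota(4, 0) (called at line 21) -> bind_quota(3, -4) (called at line 5) ×3.
First divergence: position 7; shown 'level 3, partial -4' vs intended 'level 3, partial 4'.
Intended log window:
  5: stage values: 12 and 4
  6: level 4, partial 0
  7: level 3, partial 4
  8: level 2, partial 7
Execution walk:
  locate_pivot([12, 5, 9, 4, 1, 4, 5]) -> 12  [called from trim_outliers, line 18]
  bind_quota(0, -10) -> -10  [called from bind_quota, line 5]
  bind_quota(1, -9) -> -10  [called from bind_quota, line 5]
  bind_quota(2, -7) -> -10  [called from bind_quota, line 5]
  bind_quota(3, -4) -> -10  [called from bind_quota, line 5]
  bind_quota(4, 0) -> -10  [called from trim_outliers, line 21]
  trim_outliers([12, 5, 9, 4, 1, 4, 5]) -> -10  [called from main, line 27]
Log origins:
  1: emitted by main (line 26)
  2: emitted by trim_outliers (line 17)
  3: emitted by locate_pivot (line 8)
  4: emitted by locate_pivot (line 13)
  5: emitted by trim_outliers (line 20)
  6-9: emitted by bind_quota (line 4)
A correct fix: line 5: replace `mid - total` with `mid + total`.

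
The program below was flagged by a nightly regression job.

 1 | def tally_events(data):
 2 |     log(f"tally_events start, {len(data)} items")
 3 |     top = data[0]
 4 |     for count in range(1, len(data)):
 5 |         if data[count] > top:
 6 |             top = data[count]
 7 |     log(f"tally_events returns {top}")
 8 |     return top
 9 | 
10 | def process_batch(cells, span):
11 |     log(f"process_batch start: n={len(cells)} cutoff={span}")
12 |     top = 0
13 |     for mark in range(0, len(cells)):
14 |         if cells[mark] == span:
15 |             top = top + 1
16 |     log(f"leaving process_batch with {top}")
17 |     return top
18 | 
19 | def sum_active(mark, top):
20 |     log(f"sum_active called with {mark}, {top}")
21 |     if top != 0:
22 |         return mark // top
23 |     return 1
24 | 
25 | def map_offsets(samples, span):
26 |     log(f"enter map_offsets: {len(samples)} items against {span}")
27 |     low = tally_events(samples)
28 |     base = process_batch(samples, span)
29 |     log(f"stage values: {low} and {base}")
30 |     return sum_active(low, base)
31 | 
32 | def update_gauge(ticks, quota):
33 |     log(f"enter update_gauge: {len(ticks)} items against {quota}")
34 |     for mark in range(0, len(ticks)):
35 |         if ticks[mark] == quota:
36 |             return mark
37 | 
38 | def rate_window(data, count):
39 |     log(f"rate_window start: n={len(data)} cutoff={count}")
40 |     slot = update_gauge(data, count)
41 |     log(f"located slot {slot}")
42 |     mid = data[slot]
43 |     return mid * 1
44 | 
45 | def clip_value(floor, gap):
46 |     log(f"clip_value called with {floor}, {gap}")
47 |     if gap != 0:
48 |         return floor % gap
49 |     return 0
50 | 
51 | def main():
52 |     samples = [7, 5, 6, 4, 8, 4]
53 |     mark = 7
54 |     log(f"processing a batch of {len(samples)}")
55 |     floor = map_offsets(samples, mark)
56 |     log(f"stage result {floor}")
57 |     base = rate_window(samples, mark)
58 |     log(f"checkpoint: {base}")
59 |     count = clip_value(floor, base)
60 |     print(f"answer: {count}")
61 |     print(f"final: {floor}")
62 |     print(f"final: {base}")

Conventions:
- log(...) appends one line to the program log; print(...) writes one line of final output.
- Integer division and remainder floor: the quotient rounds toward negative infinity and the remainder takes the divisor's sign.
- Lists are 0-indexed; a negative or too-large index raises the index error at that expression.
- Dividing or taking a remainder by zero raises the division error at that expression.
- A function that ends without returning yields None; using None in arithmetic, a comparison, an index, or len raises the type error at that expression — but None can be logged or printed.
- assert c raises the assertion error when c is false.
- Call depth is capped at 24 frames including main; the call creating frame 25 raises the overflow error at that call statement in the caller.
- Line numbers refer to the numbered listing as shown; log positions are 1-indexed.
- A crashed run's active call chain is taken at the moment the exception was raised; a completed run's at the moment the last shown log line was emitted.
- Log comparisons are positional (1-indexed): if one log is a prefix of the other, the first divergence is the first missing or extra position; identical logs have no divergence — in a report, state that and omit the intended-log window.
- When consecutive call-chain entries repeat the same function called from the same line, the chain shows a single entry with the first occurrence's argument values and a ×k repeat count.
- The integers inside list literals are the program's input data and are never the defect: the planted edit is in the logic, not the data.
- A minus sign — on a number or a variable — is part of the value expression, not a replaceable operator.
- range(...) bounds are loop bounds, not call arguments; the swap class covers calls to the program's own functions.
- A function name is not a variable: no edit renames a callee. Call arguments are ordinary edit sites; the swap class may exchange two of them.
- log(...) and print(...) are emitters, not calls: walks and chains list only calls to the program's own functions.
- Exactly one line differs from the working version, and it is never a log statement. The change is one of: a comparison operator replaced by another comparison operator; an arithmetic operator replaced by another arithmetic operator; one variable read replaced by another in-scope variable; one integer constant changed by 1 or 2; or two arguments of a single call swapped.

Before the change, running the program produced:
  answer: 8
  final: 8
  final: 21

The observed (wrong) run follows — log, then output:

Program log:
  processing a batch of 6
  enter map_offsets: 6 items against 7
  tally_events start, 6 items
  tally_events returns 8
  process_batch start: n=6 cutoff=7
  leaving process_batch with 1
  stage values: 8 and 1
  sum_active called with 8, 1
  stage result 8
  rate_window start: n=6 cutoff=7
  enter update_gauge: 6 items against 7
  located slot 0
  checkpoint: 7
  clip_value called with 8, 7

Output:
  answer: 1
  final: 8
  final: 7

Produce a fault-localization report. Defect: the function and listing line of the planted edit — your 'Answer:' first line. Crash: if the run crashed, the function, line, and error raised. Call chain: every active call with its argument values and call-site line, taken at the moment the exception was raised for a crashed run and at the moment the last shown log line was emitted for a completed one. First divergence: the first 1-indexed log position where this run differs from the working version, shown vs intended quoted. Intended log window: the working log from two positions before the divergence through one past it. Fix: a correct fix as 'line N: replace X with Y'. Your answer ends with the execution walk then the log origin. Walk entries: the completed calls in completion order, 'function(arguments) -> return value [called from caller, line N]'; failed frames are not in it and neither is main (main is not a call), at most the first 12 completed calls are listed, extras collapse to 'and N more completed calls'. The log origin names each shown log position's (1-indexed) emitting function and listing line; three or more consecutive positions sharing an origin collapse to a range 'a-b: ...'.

Answer: the defect is in rate_window at line 43.
Core observation: At log position 13 the runs split — shown 'checkpoint: 7', but the working version logs 'checkpoint: 21'.
Call chain: main -> clip_value(8, 7) (called at line 59).
First divergence: at position 13 the run shows 'checkpoint: 7' where the working version logs 'checkpoint: 21'.
Intended log window:
  11: enter update_gauge: 6 items against 7
  12: located slot 0
  13: checkpoint: 21
  14: clip_value called with 8, 21
Execution walk:
  tally_events([7, 5, 6, 4, 8, 4]) -> 8  [called from map_offsets, line 27]
  process_batch([7, 5, 6, 4, 8, 4], 7) -> 1  [called from map_offsets, line 28]
  sum_active(8, 1) -> 8  [called from map_offsets, line 30]
  map_offsets([7, 5, 6, 4, 8, 4], 7) -> 8  [called from main, line 55]
  update_gauge([7, 5, 6, 4, 8, 4], 7) -> 0  [called from rate_window, line 40]
  rate_window([7, 5, 6, 4, 8, 4], 7) -> 7  [called from main, line 57]
  clip_value(8, 7) -> 1  [called from main, line 59]
Log origins:
  1: logged in main at line 54
  2: logged in map_offsets at line 26
  3: logged in tally_events at line 2
  4: logged in tally_events at line 7
  5: logged in process_batch at line 11
  6: logged in process_batch at line 16
  7: logged in map_offsets at line 29
  8: logged in sum_active at line 20
  9: logged in main at line 56
  10: logged in rate_window at line 39
  11: logged in update_gauge at line 33
  12: logged in rate_window at line 41
  13: logged in main at line 58
  14: logged in clip_value at line 46
A correct fix: line 43: replace `1` with `3`.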